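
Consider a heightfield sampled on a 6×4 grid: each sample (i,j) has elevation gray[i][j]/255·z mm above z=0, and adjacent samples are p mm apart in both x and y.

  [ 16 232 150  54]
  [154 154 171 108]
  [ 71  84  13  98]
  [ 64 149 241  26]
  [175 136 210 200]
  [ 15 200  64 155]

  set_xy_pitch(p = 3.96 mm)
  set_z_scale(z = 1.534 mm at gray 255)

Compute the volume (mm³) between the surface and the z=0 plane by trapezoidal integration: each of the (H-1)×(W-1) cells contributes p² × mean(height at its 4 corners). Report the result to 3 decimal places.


187.633

height_mm = gray/255 × 1.534; cell vol = 3.96² × mean(4 corners)
unit = 3.96² × 1.534 / (4×255) = 0.0235839 mm³ per gray-sum
row 0: Σ corner-gray over 3 cells = 1746  → 41.1775
row 1: Σ corner-gray over 3 cells = 1275  → 30.0695
row 2: Σ corner-gray over 3 cells = 1233  → 29.0789
row 3: Σ corner-gray over 3 cells = 1937  → 45.6820
row 4: Σ corner-gray over 3 cells = 1765  → 41.6256
Σ rows: total corner-gray = 7956  → 187.6335 mm³


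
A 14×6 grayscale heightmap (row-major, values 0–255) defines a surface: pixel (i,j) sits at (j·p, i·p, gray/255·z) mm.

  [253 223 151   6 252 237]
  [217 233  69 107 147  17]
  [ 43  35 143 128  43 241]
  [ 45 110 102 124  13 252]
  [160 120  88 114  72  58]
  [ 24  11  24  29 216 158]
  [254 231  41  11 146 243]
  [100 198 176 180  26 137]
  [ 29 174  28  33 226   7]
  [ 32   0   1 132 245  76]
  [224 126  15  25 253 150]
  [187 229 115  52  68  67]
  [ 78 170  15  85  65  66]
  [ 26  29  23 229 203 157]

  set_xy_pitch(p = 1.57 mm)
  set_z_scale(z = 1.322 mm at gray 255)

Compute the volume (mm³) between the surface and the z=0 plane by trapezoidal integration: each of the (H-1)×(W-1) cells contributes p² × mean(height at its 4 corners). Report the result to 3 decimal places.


height_mm = gray/255 × 1.322; cell vol = 1.57² × mean(4 corners)
unit = 1.57² × 1.322 / (4×255) = 0.0031947 mm³ per gray-sum
row 0: Σ corner-gray over 5 cells = 3100  → 9.9036
row 1: Σ corner-gray over 5 cells = 2328  → 7.4373
row 2: Σ corner-gray over 5 cells = 1977  → 6.3159
row 3: Σ corner-gray over 5 cells = 2001  → 6.3926
row 4: Σ corner-gray over 5 cells = 1748  → 5.5843
row 5: Σ corner-gray over 5 cells = 2097  → 6.6993
row 6: Σ corner-gray over 5 cells = 2752  → 8.7918
row 7: Σ corner-gray over 5 cells = 2355  → 7.5235
row 8: Σ corner-gray over 5 cells = 1822  → 5.8208
row 9: Σ corner-gray over 5 cells = 2076  → 6.6322
row 10: Σ corner-gray over 5 cells = 2394  → 7.6481
row 11: Σ corner-gray over 5 cells = 1996  → 6.3766
row 12: Σ corner-gray over 5 cells = 1965  → 6.2776
Σ rows: total corner-gray = 28611  → 91.4037 mm³

91.404


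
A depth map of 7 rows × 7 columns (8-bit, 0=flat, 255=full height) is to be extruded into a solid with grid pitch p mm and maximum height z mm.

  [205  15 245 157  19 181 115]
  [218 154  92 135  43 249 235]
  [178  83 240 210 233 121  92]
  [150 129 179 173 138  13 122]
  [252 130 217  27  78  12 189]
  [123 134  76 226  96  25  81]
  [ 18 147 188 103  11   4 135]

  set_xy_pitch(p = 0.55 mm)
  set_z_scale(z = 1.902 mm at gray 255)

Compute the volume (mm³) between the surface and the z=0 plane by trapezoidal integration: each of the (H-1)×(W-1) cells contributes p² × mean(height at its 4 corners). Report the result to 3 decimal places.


10.574

height_mm = gray/255 × 1.902; cell vol = 0.55² × mean(4 corners)
unit = 0.55² × 1.902 / (4×255) = 0.000564074 mm³ per gray-sum
row 0: Σ corner-gray over 6 cells = 3353  → 1.8913
row 1: Σ corner-gray over 6 cells = 3843  → 2.1677
row 2: Σ corner-gray over 6 cells = 3580  → 2.0194
row 3: Σ corner-gray over 6 cells = 2905  → 1.6386
row 4: Σ corner-gray over 6 cells = 2687  → 1.5157
row 5: Σ corner-gray over 6 cells = 2377  → 1.3408
Σ rows: total corner-gray = 18745  → 10.5736 mm³


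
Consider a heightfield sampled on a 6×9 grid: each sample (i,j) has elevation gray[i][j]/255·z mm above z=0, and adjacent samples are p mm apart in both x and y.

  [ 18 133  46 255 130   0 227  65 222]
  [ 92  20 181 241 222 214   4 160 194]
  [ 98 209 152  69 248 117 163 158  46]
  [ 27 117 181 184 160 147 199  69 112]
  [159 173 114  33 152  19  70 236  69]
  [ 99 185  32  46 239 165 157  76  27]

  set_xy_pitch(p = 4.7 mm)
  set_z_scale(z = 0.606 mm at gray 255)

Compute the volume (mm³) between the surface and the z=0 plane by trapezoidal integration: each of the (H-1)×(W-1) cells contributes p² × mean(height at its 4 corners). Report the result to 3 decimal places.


height_mm = gray/255 × 0.606; cell vol = 4.7² × mean(4 corners)
unit = 4.7² × 0.606 / (4×255) = 0.0131241 mm³ per gray-sum
row 0: Σ corner-gray over 8 cells = 4322  → 56.7222
row 1: Σ corner-gray over 8 cells = 4746  → 62.2868
row 2: Σ corner-gray over 8 cells = 4629  → 60.7513
row 3: Σ corner-gray over 8 cells = 4075  → 53.4805
row 4: Σ corner-gray over 8 cells = 3748  → 49.1890
Σ rows: total corner-gray = 21520  → 282.4297 mm³

282.430


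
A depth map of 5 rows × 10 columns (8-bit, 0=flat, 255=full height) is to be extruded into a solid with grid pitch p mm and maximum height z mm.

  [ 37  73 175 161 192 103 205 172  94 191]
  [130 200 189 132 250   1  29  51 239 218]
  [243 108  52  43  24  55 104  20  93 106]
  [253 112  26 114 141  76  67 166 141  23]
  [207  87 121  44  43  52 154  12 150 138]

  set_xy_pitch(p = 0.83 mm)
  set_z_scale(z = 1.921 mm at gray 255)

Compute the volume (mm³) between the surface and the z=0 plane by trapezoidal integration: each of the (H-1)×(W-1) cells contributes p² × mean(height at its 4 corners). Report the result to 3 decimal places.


height_mm = gray/255 × 1.921; cell vol = 0.83² × mean(4 corners)
unit = 0.83² × 1.921 / (4×255) = 0.00129743 mm³ per gray-sum
row 0: Σ corner-gray over 9 cells = 5108  → 6.6273
row 1: Σ corner-gray over 9 cells = 3877  → 5.0301
row 2: Σ corner-gray over 9 cells = 3309  → 4.2932
row 3: Σ corner-gray over 9 cells = 3633  → 4.7136
Σ rows: total corner-gray = 15927  → 20.6641 mm³

20.664


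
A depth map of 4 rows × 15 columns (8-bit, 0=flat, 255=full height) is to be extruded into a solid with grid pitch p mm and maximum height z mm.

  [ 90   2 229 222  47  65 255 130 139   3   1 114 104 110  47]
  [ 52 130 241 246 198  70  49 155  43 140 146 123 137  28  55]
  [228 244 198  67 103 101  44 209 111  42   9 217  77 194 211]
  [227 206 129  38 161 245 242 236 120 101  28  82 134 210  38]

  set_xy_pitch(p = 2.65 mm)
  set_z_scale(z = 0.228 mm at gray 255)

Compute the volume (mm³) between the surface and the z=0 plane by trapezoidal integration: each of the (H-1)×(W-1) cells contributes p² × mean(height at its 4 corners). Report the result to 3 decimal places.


33.730

height_mm = gray/255 × 0.228; cell vol = 2.65² × mean(4 corners)
unit = 2.65² × 0.228 / (4×255) = 0.00156974 mm³ per gray-sum
row 0: Σ corner-gray over 14 cells = 6498  → 10.2001
row 1: Σ corner-gray over 14 cells = 7190  → 11.2864
row 2: Σ corner-gray over 14 cells = 7800  → 12.2439
Σ rows: total corner-gray = 21488  → 33.7305 mm³


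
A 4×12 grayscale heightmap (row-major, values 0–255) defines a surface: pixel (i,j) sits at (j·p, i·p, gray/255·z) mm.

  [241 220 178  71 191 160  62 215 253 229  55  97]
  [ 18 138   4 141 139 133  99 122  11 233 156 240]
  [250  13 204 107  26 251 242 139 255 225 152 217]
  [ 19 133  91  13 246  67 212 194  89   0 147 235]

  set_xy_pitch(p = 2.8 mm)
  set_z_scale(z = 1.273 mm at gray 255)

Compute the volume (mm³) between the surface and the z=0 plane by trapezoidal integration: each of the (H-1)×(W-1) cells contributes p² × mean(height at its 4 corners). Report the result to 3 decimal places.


height_mm = gray/255 × 1.273; cell vol = 2.8² × mean(4 corners)
unit = 2.8² × 1.273 / (4×255) = 0.00978463 mm³ per gray-sum
row 0: Σ corner-gray over 11 cells = 6216  → 60.8212
row 1: Σ corner-gray over 11 cells = 6305  → 61.6921
row 2: Σ corner-gray over 11 cells = 6333  → 61.9660
Σ rows: total corner-gray = 18854  → 184.4794 mm³

184.479


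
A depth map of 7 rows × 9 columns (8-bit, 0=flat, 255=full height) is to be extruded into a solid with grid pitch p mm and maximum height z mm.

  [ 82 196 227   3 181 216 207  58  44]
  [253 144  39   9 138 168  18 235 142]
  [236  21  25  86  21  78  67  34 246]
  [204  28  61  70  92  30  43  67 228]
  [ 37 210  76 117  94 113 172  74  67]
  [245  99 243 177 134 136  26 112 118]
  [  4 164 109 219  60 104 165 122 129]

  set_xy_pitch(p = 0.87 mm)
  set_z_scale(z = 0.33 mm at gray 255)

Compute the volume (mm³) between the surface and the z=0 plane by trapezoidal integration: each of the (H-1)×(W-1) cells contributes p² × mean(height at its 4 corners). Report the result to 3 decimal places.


height_mm = gray/255 × 0.33; cell vol = 0.87² × mean(4 corners)
unit = 0.87² × 0.33 / (4×255) = 0.000244879 mm³ per gray-sum
row 0: Σ corner-gray over 8 cells = 4199  → 1.0282
row 1: Σ corner-gray over 8 cells = 3043  → 0.7452
row 2: Σ corner-gray over 8 cells = 2360  → 0.5779
row 3: Σ corner-gray over 8 cells = 3030  → 0.7420
row 4: Σ corner-gray over 8 cells = 4033  → 0.9876
row 5: Σ corner-gray over 8 cells = 4236  → 1.0373
Σ rows: total corner-gray = 20901  → 5.1182 mm³

5.118


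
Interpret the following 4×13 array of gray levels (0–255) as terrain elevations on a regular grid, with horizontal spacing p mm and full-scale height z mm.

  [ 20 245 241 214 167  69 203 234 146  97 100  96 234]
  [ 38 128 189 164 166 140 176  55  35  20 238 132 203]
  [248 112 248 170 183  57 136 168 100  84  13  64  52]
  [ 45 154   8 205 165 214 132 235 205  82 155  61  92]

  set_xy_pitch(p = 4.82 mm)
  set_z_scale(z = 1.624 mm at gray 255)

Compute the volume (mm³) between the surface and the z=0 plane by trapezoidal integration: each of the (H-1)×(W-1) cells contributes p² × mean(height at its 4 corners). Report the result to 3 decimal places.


height_mm = gray/255 × 1.624; cell vol = 4.82² × mean(4 corners)
unit = 4.82² × 1.624 / (4×255) = 0.0369896 mm³ per gray-sum
row 0: Σ corner-gray over 12 cells = 7005  → 259.1123
row 1: Σ corner-gray over 12 cells = 6097  → 225.5257
row 2: Σ corner-gray over 12 cells = 6339  → 234.4772
Σ rows: total corner-gray = 19441  → 719.1153 mm³

719.115


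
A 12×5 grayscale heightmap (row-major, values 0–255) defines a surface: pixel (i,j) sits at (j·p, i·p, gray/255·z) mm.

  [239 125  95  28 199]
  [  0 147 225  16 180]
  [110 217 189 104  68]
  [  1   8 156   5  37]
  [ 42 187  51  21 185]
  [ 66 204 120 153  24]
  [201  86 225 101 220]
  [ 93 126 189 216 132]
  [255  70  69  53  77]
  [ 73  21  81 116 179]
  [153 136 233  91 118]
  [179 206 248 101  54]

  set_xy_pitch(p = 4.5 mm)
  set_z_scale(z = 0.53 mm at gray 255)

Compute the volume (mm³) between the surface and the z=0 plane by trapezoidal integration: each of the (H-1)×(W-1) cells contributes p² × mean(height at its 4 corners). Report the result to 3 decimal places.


height_mm = gray/255 × 0.53; cell vol = 4.5² × mean(4 corners)
unit = 4.5² × 0.53 / (4×255) = 0.0105221 mm³ per gray-sum
row 0: Σ corner-gray over 4 cells = 1890  → 19.8867
row 1: Σ corner-gray over 4 cells = 2154  → 22.6645
row 2: Σ corner-gray over 4 cells = 1574  → 16.5617
row 3: Σ corner-gray over 4 cells = 1121  → 11.7952
row 4: Σ corner-gray over 4 cells = 1789  → 18.8240
row 5: Σ corner-gray over 4 cells = 2289  → 24.0850
row 6: Σ corner-gray over 4 cells = 2532  → 26.6419
row 7: Σ corner-gray over 4 cells = 2003  → 21.0757
row 8: Σ corner-gray over 4 cells = 1404  → 14.7730
row 9: Σ corner-gray over 4 cells = 1879  → 19.7709
row 10: Σ corner-gray over 4 cells = 2534  → 26.6629
Σ rows: total corner-gray = 21169  → 222.7415 mm³

222.741


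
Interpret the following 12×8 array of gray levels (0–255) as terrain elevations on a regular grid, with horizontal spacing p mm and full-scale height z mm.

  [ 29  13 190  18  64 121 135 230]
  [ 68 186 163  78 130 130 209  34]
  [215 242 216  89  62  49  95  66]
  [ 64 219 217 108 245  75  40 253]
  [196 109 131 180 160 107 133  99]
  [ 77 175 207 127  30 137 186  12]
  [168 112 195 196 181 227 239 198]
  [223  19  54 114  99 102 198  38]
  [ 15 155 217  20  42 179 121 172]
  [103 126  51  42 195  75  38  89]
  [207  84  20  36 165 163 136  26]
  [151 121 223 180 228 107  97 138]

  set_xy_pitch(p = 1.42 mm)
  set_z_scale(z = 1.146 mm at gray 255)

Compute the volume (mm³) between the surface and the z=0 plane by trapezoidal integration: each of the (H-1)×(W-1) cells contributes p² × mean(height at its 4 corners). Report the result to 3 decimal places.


89.559

height_mm = gray/255 × 1.146; cell vol = 1.42² × mean(4 corners)
unit = 1.42² × 1.146 / (4×255) = 0.00226548 mm³ per gray-sum
row 0: Σ corner-gray over 7 cells = 3235  → 7.3288
row 1: Σ corner-gray over 7 cells = 3681  → 8.3392
row 2: Σ corner-gray over 7 cells = 3912  → 8.8626
row 3: Σ corner-gray over 7 cells = 4060  → 9.1979
row 4: Σ corner-gray over 7 cells = 3748  → 8.4910
row 5: Σ corner-gray over 7 cells = 4479  → 10.1471
row 6: Σ corner-gray over 7 cells = 4099  → 9.2862
row 7: Σ corner-gray over 7 cells = 3088  → 6.9958
row 8: Σ corner-gray over 7 cells = 2901  → 6.5722
row 9: Σ corner-gray over 7 cells = 2687  → 6.0874
row 10: Σ corner-gray over 7 cells = 3642  → 8.2509
Σ rows: total corner-gray = 39532  → 89.5591 mm³


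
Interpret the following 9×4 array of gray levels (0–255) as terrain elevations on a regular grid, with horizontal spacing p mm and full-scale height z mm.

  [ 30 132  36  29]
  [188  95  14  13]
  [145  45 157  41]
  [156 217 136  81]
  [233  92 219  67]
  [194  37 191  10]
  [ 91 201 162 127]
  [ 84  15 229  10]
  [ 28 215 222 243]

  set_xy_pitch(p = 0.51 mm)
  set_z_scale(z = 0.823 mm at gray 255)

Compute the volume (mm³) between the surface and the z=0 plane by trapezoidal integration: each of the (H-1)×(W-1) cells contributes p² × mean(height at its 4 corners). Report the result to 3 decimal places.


height_mm = gray/255 × 0.823; cell vol = 0.51² × mean(4 corners)
unit = 0.51² × 0.823 / (4×255) = 0.000209865 mm³ per gray-sum
row 0: Σ corner-gray over 3 cells = 814  → 0.1708
row 1: Σ corner-gray over 3 cells = 1009  → 0.2118
row 2: Σ corner-gray over 3 cells = 1533  → 0.3217
row 3: Σ corner-gray over 3 cells = 1865  → 0.3914
row 4: Σ corner-gray over 3 cells = 1582  → 0.3320
row 5: Σ corner-gray over 3 cells = 1604  → 0.3366
row 6: Σ corner-gray over 3 cells = 1526  → 0.3203
row 7: Σ corner-gray over 3 cells = 1727  → 0.3624
Σ rows: total corner-gray = 11660  → 2.4470 mm³

2.447


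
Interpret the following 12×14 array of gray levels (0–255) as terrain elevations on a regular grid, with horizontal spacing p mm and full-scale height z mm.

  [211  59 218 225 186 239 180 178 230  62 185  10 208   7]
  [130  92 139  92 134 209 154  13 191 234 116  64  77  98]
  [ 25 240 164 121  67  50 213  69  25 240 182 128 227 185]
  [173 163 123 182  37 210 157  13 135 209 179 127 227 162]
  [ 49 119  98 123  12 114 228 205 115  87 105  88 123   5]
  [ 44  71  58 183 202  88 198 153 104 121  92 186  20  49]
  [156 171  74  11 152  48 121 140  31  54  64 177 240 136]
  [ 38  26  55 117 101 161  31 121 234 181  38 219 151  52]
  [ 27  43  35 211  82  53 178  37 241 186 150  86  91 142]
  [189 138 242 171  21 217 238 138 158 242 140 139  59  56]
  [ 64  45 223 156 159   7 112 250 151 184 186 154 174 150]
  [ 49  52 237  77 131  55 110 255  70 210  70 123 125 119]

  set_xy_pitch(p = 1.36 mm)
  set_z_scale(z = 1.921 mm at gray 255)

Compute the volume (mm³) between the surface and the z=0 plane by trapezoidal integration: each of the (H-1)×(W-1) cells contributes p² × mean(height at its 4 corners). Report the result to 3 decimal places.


height_mm = gray/255 × 1.921; cell vol = 1.36² × mean(4 corners)
unit = 1.36² × 1.921 / (4×255) = 0.00348341 mm³ per gray-sum
row 0: Σ corner-gray over 13 cells = 7436  → 25.9027
row 1: Σ corner-gray over 13 cells = 6920  → 24.1052
row 2: Σ corner-gray over 13 cells = 7521  → 26.1988
row 3: Σ corner-gray over 13 cells = 6747  → 23.5026
row 4: Σ corner-gray over 13 cells = 5933  → 20.6671
row 5: Σ corner-gray over 13 cells = 5903  → 20.5626
row 6: Σ corner-gray over 13 cells = 5818  → 20.2665
row 7: Σ corner-gray over 13 cells = 5915  → 20.6044
row 8: Σ corner-gray over 13 cells = 7006  → 24.4048
row 9: Σ corner-gray over 13 cells = 7867  → 27.4040
row 10: Σ corner-gray over 13 cells = 7014  → 24.4327
Σ rows: total corner-gray = 74080  → 258.0513 mm³

258.051


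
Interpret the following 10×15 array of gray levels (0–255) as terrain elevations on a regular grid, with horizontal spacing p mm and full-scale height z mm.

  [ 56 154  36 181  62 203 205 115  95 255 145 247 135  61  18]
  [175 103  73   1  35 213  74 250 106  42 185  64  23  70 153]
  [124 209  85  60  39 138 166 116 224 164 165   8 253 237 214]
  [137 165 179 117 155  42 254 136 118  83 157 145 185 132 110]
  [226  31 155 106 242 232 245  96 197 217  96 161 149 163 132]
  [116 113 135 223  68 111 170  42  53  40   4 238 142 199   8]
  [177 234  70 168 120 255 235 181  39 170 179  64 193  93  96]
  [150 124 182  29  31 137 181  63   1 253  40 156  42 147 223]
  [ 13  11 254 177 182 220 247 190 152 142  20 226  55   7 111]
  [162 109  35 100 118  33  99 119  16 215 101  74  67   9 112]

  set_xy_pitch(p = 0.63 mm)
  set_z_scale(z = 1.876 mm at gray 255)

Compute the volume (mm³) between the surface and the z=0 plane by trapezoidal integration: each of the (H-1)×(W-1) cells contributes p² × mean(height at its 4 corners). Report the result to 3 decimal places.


height_mm = gray/255 × 1.876; cell vol = 0.63² × mean(4 corners)
unit = 0.63² × 1.876 / (4×255) = 0.000729985 mm³ per gray-sum
row 0: Σ corner-gray over 14 cells = 6668  → 4.8675
row 1: Σ corner-gray over 14 cells = 6872  → 5.0165
row 2: Σ corner-gray over 14 cells = 8049  → 5.8756
row 3: Σ corner-gray over 14 cells = 8521  → 6.2202
row 4: Σ corner-gray over 14 cells = 7738  → 5.6486
row 5: Σ corner-gray over 14 cells = 7475  → 5.4566
row 6: Σ corner-gray over 14 cells = 7420  → 5.4165
row 7: Σ corner-gray over 14 cells = 7035  → 5.1354
row 8: Σ corner-gray over 14 cells = 6354  → 4.6383
Σ rows: total corner-gray = 66132  → 48.2753 mm³

48.275


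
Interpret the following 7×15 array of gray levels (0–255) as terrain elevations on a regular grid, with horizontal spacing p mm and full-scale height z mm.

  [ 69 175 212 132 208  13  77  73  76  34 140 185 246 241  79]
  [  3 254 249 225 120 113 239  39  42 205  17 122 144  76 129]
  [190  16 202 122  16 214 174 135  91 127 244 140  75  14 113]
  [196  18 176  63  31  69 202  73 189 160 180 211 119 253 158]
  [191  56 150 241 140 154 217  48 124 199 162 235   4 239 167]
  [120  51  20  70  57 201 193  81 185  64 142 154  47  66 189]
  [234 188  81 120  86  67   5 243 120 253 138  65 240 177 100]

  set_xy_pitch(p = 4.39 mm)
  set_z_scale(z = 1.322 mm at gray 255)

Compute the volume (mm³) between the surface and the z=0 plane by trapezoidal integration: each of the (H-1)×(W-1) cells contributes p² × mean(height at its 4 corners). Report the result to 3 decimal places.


1109.530

height_mm = gray/255 × 1.322; cell vol = 4.39² × mean(4 corners)
unit = 4.39² × 1.322 / (4×255) = 0.0249782 mm³ per gray-sum
row 0: Σ corner-gray over 14 cells = 7594  → 189.6841
row 1: Σ corner-gray over 14 cells = 7265  → 181.4663
row 2: Σ corner-gray over 14 cells = 7285  → 181.9658
row 3: Σ corner-gray over 14 cells = 8138  → 203.2722
row 4: Σ corner-gray over 14 cells = 7267  → 181.5162
row 5: Σ corner-gray over 14 cells = 6871  → 171.6249
Σ rows: total corner-gray = 44420  → 1109.5296 mm³


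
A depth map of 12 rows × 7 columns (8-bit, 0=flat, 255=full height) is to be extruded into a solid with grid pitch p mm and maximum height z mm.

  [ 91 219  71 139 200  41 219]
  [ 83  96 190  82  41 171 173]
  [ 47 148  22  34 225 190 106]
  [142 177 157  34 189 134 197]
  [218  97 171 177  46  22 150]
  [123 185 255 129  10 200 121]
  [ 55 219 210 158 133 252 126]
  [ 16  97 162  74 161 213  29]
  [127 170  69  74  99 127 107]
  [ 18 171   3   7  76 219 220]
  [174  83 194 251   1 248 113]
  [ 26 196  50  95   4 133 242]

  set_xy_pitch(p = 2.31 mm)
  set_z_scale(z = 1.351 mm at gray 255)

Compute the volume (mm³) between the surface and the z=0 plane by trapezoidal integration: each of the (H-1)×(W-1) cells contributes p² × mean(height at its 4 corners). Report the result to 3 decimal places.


241.546

height_mm = gray/255 × 1.351; cell vol = 2.31² × mean(4 corners)
unit = 2.31² × 1.351 / (4×255) = 0.00706772 mm³ per gray-sum
row 0: Σ corner-gray over 6 cells = 3066  → 21.6696
row 1: Σ corner-gray over 6 cells = 2807  → 19.8391
row 2: Σ corner-gray over 6 cells = 3112  → 21.9947
row 3: Σ corner-gray over 6 cells = 3115  → 22.0159
row 4: Σ corner-gray over 6 cells = 3196  → 22.5884
row 5: Σ corner-gray over 6 cells = 3927  → 27.7549
row 6: Σ corner-gray over 6 cells = 3584  → 25.3307
row 7: Σ corner-gray over 6 cells = 2771  → 19.5846
row 8: Σ corner-gray over 6 cells = 2502  → 17.6834
row 9: Σ corner-gray over 6 cells = 3031  → 21.4222
row 10: Σ corner-gray over 6 cells = 3065  → 21.6626
Σ rows: total corner-gray = 34176  → 241.5463 mm³


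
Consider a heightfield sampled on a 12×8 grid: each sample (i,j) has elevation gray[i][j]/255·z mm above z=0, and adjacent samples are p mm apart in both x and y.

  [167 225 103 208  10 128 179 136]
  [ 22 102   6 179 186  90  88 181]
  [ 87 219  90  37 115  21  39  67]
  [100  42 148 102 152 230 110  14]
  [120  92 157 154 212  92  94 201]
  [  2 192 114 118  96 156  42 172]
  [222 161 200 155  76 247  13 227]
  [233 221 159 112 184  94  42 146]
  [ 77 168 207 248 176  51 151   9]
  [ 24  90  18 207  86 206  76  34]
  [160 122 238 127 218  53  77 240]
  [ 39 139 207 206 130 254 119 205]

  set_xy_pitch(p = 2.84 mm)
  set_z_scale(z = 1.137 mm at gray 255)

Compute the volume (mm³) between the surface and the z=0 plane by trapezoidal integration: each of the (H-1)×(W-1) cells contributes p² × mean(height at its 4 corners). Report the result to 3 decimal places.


height_mm = gray/255 × 1.137; cell vol = 2.84² × mean(4 corners)
unit = 2.84² × 1.137 / (4×255) = 0.00899077 mm³ per gray-sum
row 0: Σ corner-gray over 7 cells = 3514  → 31.5936
row 1: Σ corner-gray over 7 cells = 2701  → 24.2841
row 2: Σ corner-gray over 7 cells = 2878  → 25.8754
row 3: Σ corner-gray over 7 cells = 3605  → 32.4117
row 4: Σ corner-gray over 7 cells = 3533  → 31.7644
row 5: Σ corner-gray over 7 cells = 3763  → 33.8323
row 6: Σ corner-gray over 7 cells = 4156  → 37.3656
row 7: Σ corner-gray over 7 cells = 4091  → 36.7812
row 8: Σ corner-gray over 7 cells = 3512  → 31.5756
row 9: Σ corner-gray over 7 cells = 3494  → 31.4138
row 10: Σ corner-gray over 7 cells = 4424  → 39.7752
Σ rows: total corner-gray = 39671  → 356.6729 mm³

356.673


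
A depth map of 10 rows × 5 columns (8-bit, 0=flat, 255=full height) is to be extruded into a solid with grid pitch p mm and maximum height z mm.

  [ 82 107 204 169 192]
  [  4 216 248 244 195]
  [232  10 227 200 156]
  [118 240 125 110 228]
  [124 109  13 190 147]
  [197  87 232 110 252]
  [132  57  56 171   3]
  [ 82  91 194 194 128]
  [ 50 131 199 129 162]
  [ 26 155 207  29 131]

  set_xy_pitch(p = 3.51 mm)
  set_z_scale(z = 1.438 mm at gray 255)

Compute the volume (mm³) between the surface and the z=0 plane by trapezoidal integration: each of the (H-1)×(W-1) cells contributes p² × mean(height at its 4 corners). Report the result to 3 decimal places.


height_mm = gray/255 × 1.438; cell vol = 3.51² × mean(4 corners)
unit = 3.51² × 1.438 / (4×255) = 0.0173689 mm³ per gray-sum
row 0: Σ corner-gray over 4 cells = 2849  → 49.4841
row 1: Σ corner-gray over 4 cells = 2877  → 49.9704
row 2: Σ corner-gray over 4 cells = 2558  → 44.4297
row 3: Σ corner-gray over 4 cells = 2191  → 38.0553
row 4: Σ corner-gray over 4 cells = 2202  → 38.2464
row 5: Σ corner-gray over 4 cells = 2010  → 34.9115
row 6: Σ corner-gray over 4 cells = 1871  → 32.4973
row 7: Σ corner-gray over 4 cells = 2298  → 39.9138
row 8: Σ corner-gray over 4 cells = 2069  → 35.9363
Σ rows: total corner-gray = 20925  → 363.4448 mm³

363.445


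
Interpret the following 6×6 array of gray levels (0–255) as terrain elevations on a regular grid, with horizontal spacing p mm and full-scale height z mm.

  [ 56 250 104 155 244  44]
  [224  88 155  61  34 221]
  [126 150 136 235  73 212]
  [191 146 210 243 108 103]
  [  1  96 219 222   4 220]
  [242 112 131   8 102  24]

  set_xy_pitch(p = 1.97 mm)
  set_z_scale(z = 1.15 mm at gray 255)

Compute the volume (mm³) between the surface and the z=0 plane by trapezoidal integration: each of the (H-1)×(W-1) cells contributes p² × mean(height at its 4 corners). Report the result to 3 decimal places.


60.794

height_mm = gray/255 × 1.15; cell vol = 1.97² × mean(4 corners)
unit = 1.97² × 1.15 / (4×255) = 0.00437552 mm³ per gray-sum
row 0: Σ corner-gray over 5 cells = 2727  → 11.9321
row 1: Σ corner-gray over 5 cells = 2647  → 11.5820
row 2: Σ corner-gray over 5 cells = 3234  → 14.1504
row 3: Σ corner-gray over 5 cells = 3011  → 13.1747
row 4: Σ corner-gray over 5 cells = 2275  → 9.9543
Σ rows: total corner-gray = 13894  → 60.7935 mm³


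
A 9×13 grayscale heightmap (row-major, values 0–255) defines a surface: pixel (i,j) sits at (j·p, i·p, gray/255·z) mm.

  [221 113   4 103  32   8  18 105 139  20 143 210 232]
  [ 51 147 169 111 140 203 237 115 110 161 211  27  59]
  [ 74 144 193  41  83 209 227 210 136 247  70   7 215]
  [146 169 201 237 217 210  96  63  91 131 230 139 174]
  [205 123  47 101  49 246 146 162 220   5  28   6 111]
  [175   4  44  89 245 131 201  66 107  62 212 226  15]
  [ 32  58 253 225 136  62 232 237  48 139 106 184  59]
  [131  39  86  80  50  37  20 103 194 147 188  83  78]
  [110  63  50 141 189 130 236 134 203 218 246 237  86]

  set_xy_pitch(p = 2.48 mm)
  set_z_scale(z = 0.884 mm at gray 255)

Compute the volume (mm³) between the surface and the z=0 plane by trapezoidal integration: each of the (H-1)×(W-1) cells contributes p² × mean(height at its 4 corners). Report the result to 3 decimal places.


height_mm = gray/255 × 0.884; cell vol = 2.48² × mean(4 corners)
unit = 2.48² × 0.884 / (4×255) = 0.00533035 mm³ per gray-sum
row 0: Σ corner-gray over 12 cells = 5615  → 29.9299
row 1: Σ corner-gray over 12 cells = 6795  → 36.2197
row 2: Σ corner-gray over 12 cells = 7311  → 38.9702
row 3: Σ corner-gray over 12 cells = 6470  → 34.4873
row 4: Σ corner-gray over 12 cells = 5546  → 29.5621
row 5: Σ corner-gray over 12 cells = 6415  → 34.1942
row 6: Σ corner-gray over 12 cells = 5714  → 30.4576
row 7: Σ corner-gray over 12 cells = 6153  → 32.7976
Σ rows: total corner-gray = 50019  → 266.6186 mm³

266.619


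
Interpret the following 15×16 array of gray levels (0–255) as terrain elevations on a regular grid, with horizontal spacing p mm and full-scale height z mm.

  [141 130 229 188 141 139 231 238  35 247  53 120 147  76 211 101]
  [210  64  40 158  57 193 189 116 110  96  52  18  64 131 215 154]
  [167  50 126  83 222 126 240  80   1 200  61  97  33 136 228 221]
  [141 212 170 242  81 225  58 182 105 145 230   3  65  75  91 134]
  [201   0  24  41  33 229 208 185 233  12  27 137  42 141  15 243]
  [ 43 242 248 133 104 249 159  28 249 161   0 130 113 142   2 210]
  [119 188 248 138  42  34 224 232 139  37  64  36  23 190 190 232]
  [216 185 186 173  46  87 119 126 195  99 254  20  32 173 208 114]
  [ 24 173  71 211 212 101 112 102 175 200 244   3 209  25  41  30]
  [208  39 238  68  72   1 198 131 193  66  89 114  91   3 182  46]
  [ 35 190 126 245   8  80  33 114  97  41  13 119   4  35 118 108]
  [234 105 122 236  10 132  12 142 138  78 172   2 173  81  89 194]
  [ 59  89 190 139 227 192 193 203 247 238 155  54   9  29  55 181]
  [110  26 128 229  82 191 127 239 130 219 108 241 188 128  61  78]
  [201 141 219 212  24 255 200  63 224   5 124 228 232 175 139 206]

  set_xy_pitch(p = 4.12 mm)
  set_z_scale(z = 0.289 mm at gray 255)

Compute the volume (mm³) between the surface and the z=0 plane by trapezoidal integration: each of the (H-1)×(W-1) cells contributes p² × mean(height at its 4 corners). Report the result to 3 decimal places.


height_mm = gray/255 × 0.289; cell vol = 4.12² × mean(4 corners)
unit = 4.12² × 0.289 / (4×255) = 0.00480941 mm³ per gray-sum
row 0: Σ corner-gray over 15 cells = 7982  → 38.3887
row 1: Σ corner-gray over 15 cells = 7124  → 34.2623
row 2: Σ corner-gray over 15 cells = 7797  → 37.4990
row 3: Σ corner-gray over 15 cells = 7141  → 34.3440
row 4: Σ corner-gray over 15 cells = 7271  → 34.9692
row 5: Σ corner-gray over 15 cells = 8094  → 38.9274
row 6: Σ corner-gray over 15 cells = 8057  → 38.7494
row 7: Σ corner-gray over 15 cells = 7948  → 38.2252
row 8: Σ corner-gray over 15 cells = 7036  → 33.8390
row 9: Σ corner-gray over 15 cells = 5813  → 27.9571
row 10: Σ corner-gray over 15 cells = 6001  → 28.8613
row 11: Σ corner-gray over 15 cells = 7692  → 36.9940
row 12: Σ corner-gray over 15 cells = 8662  → 41.6591
row 13: Σ corner-gray over 15 cells = 9271  → 44.5881
Σ rows: total corner-gray = 105889  → 509.2640 mm³

509.264


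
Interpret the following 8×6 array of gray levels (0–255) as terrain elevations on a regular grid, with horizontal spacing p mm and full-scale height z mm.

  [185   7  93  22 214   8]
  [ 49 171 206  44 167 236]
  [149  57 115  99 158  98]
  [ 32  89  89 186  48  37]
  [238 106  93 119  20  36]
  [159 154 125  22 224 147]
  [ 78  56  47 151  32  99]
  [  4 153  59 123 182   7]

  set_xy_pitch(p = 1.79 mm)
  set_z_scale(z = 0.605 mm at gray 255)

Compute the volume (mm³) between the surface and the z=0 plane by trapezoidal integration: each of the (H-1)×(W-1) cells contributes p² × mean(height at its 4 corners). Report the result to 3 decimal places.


28.389

height_mm = gray/255 × 0.605; cell vol = 1.79² × mean(4 corners)
unit = 1.79² × 0.605 / (4×255) = 0.00190047 mm³ per gray-sum
row 0: Σ corner-gray over 5 cells = 2326  → 4.4205
row 1: Σ corner-gray over 5 cells = 2566  → 4.8766
row 2: Σ corner-gray over 5 cells = 1998  → 3.7971
row 3: Σ corner-gray over 5 cells = 1843  → 3.5026
row 4: Σ corner-gray over 5 cells = 2306  → 4.3825
row 5: Σ corner-gray over 5 cells = 2105  → 4.0005
row 6: Σ corner-gray over 5 cells = 1794  → 3.4094
Σ rows: total corner-gray = 14938  → 28.3892 mm³


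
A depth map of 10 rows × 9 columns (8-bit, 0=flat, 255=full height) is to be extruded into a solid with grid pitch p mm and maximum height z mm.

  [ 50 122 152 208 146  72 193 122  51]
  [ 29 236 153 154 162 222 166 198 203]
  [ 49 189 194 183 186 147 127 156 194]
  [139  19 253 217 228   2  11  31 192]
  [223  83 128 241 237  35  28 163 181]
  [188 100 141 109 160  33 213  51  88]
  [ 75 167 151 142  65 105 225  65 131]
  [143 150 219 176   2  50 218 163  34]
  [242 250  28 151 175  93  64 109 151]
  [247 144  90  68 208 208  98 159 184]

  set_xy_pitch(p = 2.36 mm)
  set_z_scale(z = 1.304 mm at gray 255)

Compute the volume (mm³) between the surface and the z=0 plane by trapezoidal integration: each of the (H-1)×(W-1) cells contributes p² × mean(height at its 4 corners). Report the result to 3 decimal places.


284.330

height_mm = gray/255 × 1.304; cell vol = 2.36² × mean(4 corners)
unit = 2.36² × 1.304 / (4×255) = 0.00712035 mm³ per gray-sum
row 0: Σ corner-gray over 8 cells = 4945  → 35.2101
row 1: Σ corner-gray over 8 cells = 5421  → 38.5994
row 2: Σ corner-gray over 8 cells = 4460  → 31.7568
row 3: Σ corner-gray over 8 cells = 4087  → 29.1009
row 4: Σ corner-gray over 8 cells = 4124  → 29.3643
row 5: Σ corner-gray over 8 cells = 3936  → 28.0257
row 6: Σ corner-gray over 8 cells = 4179  → 29.7559
row 7: Σ corner-gray over 8 cells = 4266  → 30.3754
row 8: Σ corner-gray over 8 cells = 4514  → 32.1413
Σ rows: total corner-gray = 39932  → 284.3299 mm³


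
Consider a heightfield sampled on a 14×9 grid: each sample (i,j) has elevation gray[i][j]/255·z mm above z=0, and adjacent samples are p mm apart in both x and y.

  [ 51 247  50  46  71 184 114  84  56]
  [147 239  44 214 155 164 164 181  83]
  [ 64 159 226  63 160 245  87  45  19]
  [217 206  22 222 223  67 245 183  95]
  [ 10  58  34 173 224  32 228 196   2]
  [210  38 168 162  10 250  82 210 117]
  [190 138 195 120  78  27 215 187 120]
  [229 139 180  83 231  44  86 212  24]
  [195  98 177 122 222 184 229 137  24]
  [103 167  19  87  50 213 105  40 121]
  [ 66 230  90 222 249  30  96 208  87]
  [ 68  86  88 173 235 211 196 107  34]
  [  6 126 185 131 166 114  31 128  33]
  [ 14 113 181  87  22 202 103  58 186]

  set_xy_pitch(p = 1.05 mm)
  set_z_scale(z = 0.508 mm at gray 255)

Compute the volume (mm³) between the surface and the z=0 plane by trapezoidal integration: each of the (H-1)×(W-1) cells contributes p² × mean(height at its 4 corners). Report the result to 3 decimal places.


height_mm = gray/255 × 0.508; cell vol = 1.05² × mean(4 corners)
unit = 1.05² × 0.508 / (4×255) = 0.000549088 mm³ per gray-sum
row 0: Σ corner-gray over 8 cells = 4251  → 2.3342
row 1: Σ corner-gray over 8 cells = 4605  → 2.5286
row 2: Σ corner-gray over 8 cells = 4701  → 2.5813
row 3: Σ corner-gray over 8 cells = 4550  → 2.4984
row 4: Σ corner-gray over 8 cells = 4069  → 2.2342
row 5: Σ corner-gray over 8 cells = 4397  → 2.4143
row 6: Σ corner-gray over 8 cells = 4433  → 2.4341
row 7: Σ corner-gray over 8 cells = 4760  → 2.6137
row 8: Σ corner-gray over 8 cells = 4143  → 2.2749
row 9: Σ corner-gray over 8 cells = 3989  → 2.1903
row 10: Σ corner-gray over 8 cells = 4697  → 2.5791
row 11: Σ corner-gray over 8 cells = 4095  → 2.2485
row 12: Σ corner-gray over 8 cells = 3533  → 1.9399
Σ rows: total corner-gray = 56223  → 30.8714 mm³

30.871


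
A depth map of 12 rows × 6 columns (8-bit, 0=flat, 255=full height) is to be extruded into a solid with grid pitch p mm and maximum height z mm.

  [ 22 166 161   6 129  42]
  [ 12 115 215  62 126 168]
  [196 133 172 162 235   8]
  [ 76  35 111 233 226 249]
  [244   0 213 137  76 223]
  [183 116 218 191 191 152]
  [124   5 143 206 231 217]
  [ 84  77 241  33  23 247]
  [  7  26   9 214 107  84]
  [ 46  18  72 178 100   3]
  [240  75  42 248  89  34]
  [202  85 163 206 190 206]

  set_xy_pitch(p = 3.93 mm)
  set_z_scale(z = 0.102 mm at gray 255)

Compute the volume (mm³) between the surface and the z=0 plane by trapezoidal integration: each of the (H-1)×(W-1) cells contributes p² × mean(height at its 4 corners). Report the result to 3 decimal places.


height_mm = gray/255 × 0.102; cell vol = 3.93² × mean(4 corners)
unit = 3.93² × 0.102 / (4×255) = 0.00154449 mm³ per gray-sum
row 0: Σ corner-gray over 5 cells = 2204  → 3.4041
row 1: Σ corner-gray over 5 cells = 2824  → 4.3616
row 2: Σ corner-gray over 5 cells = 3143  → 4.8543
row 3: Σ corner-gray over 5 cells = 2854  → 4.4080
row 4: Σ corner-gray over 5 cells = 3086  → 4.7663
row 5: Σ corner-gray over 5 cells = 3278  → 5.0628
row 6: Σ corner-gray over 5 cells = 2590  → 4.0002
row 7: Σ corner-gray over 5 cells = 1882  → 2.9067
row 8: Σ corner-gray over 5 cells = 1588  → 2.4527
row 9: Σ corner-gray over 5 cells = 1967  → 3.0380
row 10: Σ corner-gray over 5 cells = 2878  → 4.4450
Σ rows: total corner-gray = 28294  → 43.6998 mm³

43.700


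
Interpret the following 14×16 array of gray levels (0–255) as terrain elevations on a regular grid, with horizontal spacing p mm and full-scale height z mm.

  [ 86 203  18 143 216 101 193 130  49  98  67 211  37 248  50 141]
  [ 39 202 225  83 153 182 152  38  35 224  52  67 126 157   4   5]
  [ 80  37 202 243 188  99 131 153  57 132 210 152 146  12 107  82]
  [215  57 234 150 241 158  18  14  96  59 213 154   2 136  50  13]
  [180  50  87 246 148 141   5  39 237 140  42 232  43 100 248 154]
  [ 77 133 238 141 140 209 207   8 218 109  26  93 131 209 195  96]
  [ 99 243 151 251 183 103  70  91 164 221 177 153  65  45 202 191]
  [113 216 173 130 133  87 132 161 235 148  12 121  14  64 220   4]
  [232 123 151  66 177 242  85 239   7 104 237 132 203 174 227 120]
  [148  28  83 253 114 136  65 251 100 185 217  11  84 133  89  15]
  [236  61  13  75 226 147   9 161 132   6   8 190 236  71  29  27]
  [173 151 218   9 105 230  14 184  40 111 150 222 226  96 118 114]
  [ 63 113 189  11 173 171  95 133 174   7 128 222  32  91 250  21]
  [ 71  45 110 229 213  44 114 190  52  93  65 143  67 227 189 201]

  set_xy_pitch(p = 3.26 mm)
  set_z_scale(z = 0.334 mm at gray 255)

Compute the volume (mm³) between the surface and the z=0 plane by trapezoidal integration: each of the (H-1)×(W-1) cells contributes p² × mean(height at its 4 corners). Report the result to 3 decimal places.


348.277

height_mm = gray/255 × 0.334; cell vol = 3.26² × mean(4 corners)
unit = 3.26² × 0.334 / (4×255) = 0.00348002 mm³ per gray-sum
row 0: Σ corner-gray over 15 cells = 7199  → 25.0526
row 1: Σ corner-gray over 15 cells = 7344  → 25.5573
row 2: Σ corner-gray over 15 cells = 7292  → 25.3763
row 3: Σ corner-gray over 15 cells = 7242  → 25.2023
row 4: Σ corner-gray over 15 cells = 8137  → 28.3169
row 5: Σ corner-gray over 15 cells = 8815  → 30.6764
row 6: Σ corner-gray over 15 cells = 8337  → 29.0129
row 7: Σ corner-gray over 15 cells = 8495  → 29.5628
row 8: Σ corner-gray over 15 cells = 8347  → 29.0477
row 9: Σ corner-gray over 15 cells = 6652  → 23.1491
row 10: Σ corner-gray over 15 cells = 7026  → 24.4506
row 11: Σ corner-gray over 15 cells = 7697  → 26.7857
row 12: Σ corner-gray over 15 cells = 7496  → 26.0862
Σ rows: total corner-gray = 100079  → 348.2767 mm³


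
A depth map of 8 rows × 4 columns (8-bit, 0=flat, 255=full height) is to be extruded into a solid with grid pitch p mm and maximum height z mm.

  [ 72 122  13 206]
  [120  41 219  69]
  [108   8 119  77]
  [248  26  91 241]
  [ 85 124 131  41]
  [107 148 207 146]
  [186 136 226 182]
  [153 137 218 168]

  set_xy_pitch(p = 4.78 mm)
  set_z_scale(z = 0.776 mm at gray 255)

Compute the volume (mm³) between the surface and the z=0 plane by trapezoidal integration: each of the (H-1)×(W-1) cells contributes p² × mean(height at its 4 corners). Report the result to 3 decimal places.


height_mm = gray/255 × 0.776; cell vol = 4.78² × mean(4 corners)
unit = 4.78² × 0.776 / (4×255) = 0.0173827 mm³ per gray-sum
row 0: Σ corner-gray over 3 cells = 1257  → 21.8501
row 1: Σ corner-gray over 3 cells = 1148  → 19.9553
row 2: Σ corner-gray over 3 cells = 1162  → 20.1987
row 3: Σ corner-gray over 3 cells = 1359  → 23.6231
row 4: Σ corner-gray over 3 cells = 1599  → 27.7949
row 5: Σ corner-gray over 3 cells = 2055  → 35.7215
row 6: Σ corner-gray over 3 cells = 2123  → 36.9035
Σ rows: total corner-gray = 10703  → 186.0471 mm³

186.047


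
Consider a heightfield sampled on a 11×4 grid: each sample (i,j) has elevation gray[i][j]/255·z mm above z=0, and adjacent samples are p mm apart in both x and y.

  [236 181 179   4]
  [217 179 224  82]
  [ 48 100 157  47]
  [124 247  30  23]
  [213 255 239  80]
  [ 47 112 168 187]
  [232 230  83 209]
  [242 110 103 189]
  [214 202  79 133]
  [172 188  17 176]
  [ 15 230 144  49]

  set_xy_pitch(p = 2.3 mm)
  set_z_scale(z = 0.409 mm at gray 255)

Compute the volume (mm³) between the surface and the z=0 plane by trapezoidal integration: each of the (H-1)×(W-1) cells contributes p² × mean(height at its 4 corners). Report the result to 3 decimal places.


height_mm = gray/255 × 0.409; cell vol = 2.3² × mean(4 corners)
unit = 2.3² × 0.409 / (4×255) = 0.00212119 mm³ per gray-sum
row 0: Σ corner-gray over 3 cells = 2065  → 4.3802
row 1: Σ corner-gray over 3 cells = 1714  → 3.6357
row 2: Σ corner-gray over 3 cells = 1310  → 2.7788
row 3: Σ corner-gray over 3 cells = 1982  → 4.2042
row 4: Σ corner-gray over 3 cells = 2075  → 4.4015
row 5: Σ corner-gray over 3 cells = 1861  → 3.9475
row 6: Σ corner-gray over 3 cells = 1924  → 4.0812
row 7: Σ corner-gray over 3 cells = 1766  → 3.7460
row 8: Σ corner-gray over 3 cells = 1667  → 3.5360
row 9: Σ corner-gray over 3 cells = 1570  → 3.3303
Σ rows: total corner-gray = 17934  → 38.0414 mm³

38.041
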